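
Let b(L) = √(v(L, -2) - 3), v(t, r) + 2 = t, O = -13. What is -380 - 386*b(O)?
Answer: -380 - 1158*I*√2 ≈ -380.0 - 1637.7*I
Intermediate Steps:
v(t, r) = -2 + t
b(L) = √(-5 + L) (b(L) = √((-2 + L) - 3) = √(-5 + L))
-380 - 386*b(O) = -380 - 386*√(-5 - 13) = -380 - 1158*I*√2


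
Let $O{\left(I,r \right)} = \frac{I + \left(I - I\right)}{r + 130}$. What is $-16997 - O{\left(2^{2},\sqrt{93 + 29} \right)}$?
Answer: $- \frac{142588093}{8389} + \frac{2 \sqrt{122}}{8389} \approx -16997.0$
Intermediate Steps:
$O{\left(I,r \right)} = \frac{I}{130 + r}$ ($O{\left(I,r \right)} = \frac{I + 0}{130 + r} = \frac{I}{130 + r}$)
$-16997 - O{\left(2^{2},\sqrt{93 + 29} \right)} = -16997 - \frac{2^{2}}{130 + \sqrt{93 + 29}} = -16997 - \frac{4}{130 + \sqrt{122}}$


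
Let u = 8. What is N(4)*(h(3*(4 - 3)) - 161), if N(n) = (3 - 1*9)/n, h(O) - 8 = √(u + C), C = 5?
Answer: 459/2 - 3*√13/2 ≈ 224.09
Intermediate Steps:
h(O) = 8 + √13 (h(O) = 8 + √(8 + 5) = 8 + √13)
N(n) = -6/n (N(n) = (3 - 9)/n = -6/n)
N(4)*(h(3*(4 - 3)) - 161) = (-6/4)*((8 + √13) - 161) = (-6*¼)*(-153 + √13) = -3*(-153 + √13)/2 = 459/2 - 3*√13/2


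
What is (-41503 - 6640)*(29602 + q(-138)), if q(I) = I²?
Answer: -2341964378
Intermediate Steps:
(-41503 - 6640)*(29602 + q(-138)) = (-41503 - 6640)*(29602 + (-138)²) = -48143*(29602 + 19044) = -48143*48646 = -2341964378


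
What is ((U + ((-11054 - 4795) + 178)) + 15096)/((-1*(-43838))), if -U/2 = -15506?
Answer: 30437/43838 ≈ 0.69431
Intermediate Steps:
U = 31012 (U = -2*(-15506) = 31012)
((U + ((-11054 - 4795) + 178)) + 15096)/((-1*(-43838))) = ((31012 + ((-11054 - 4795) + 178)) + 15096)/((-1*(-43838))) = ((31012 + (-15849 + 178)) + 15096)/43838 = ((31012 - 15671) + 15096)*(1/43838) = (15341 + 15096)*(1/43838) = 30437*(1/43838) = 30437/43838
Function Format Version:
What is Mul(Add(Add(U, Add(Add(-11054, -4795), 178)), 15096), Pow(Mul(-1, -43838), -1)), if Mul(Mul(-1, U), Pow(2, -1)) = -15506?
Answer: Rational(30437, 43838) ≈ 0.69431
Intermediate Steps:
U = 31012 (U = Mul(-2, -15506) = 31012)
Mul(Add(Add(U, Add(Add(-11054, -4795), 178)), 15096), Pow(Mul(-1, -43838), -1)) = Mul(Add(Add(31012, Add(Add(-11054, -4795), 178)), 15096), Pow(Mul(-1, -43838), -1)) = Mul(Add(Add(31012, Add(-15849, 178)), 15096), Pow(43838, -1)) = Mul(Add(Add(31012, -15671), 15096), Rational(1, 43838)) = Mul(Add(15341, 15096), Rational(1, 43838)) = Mul(30437, Rational(1, 43838)) = Rational(30437, 43838)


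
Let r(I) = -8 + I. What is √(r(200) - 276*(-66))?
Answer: 2*√4602 ≈ 135.68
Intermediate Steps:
√(r(200) - 276*(-66)) = √((-8 + 200) - 276*(-66)) = √(192 + 18216) = √18408 = 2*√4602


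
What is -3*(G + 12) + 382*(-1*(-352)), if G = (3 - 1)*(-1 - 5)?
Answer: 134464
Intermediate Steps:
G = -12 (G = 2*(-6) = -12)
-3*(G + 12) + 382*(-1*(-352)) = -3*(-12 + 12) + 382*(-1*(-352)) = -3*0 + 382*352 = 0 + 134464 = 134464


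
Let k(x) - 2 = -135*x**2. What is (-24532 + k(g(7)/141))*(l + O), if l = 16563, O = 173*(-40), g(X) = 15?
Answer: -522555568235/2209 ≈ -2.3656e+8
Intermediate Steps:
O = -6920
k(x) = 2 - 135*x**2
(-24532 + k(g(7)/141))*(l + O) = (-24532 + (2 - 135*(15/141)**2))*(16563 - 6920) = (-24532 + (2 - 135*(15*(1/141))**2))*9643 = (-24532 + (2 - 135*(5/47)**2))*9643 = (-24532 + (2 - 135*25/2209))*9643 = (-24532 + (2 - 3375/2209))*9643 = (-24532 + 1043/2209)*9643 = -54190145/2209*9643 = -522555568235/2209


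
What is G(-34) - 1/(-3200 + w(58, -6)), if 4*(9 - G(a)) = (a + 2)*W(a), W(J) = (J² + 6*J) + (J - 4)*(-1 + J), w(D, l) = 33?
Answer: 57845256/3167 ≈ 18265.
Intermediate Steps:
W(J) = J² + 6*J + (-1 + J)*(-4 + J) (W(J) = (J² + 6*J) + (-4 + J)*(-1 + J) = (J² + 6*J) + (-1 + J)*(-4 + J) = J² + 6*J + (-1 + J)*(-4 + J))
G(a) = 9 - (2 + a)*(4 + a + 2*a²)/4 (G(a) = 9 - (a + 2)*(4 + a + 2*a²)/4 = 9 - (2 + a)*(4 + a + 2*a²)/4)
G(-34) - 1/(-3200 + w(58, -6)) = (7 - 5/4*(-34)² - 3/2*(-34) - ½*(-34)³) - 1/(-3200 + 33) = (7 - 5/4*1156 + 51 - ½*(-39304)) - 1/(-3167) = (7 - 1445 + 51 + 19652) - 1*(-1/3167) = 18265 + 1/3167 = 57845256/3167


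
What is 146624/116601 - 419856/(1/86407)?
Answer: -4230109074257968/116601 ≈ -3.6279e+10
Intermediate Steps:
146624/116601 - 419856/(1/86407) = 146624*(1/116601) - 419856/1/86407 = 146624/116601 - 419856*86407 = 146624/116601 - 36278497392 = -4230109074257968/116601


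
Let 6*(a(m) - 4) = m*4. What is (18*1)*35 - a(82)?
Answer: 1714/3 ≈ 571.33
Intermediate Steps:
a(m) = 4 + 2*m/3 (a(m) = 4 + (m*4)/6 = 4 + (4*m)/6 = 4 + 2*m/3)
(18*1)*35 - a(82) = (18*1)*35 - (4 + (2/3)*82) = 18*35 - (4 + 164/3) = 630 - 1*176/3 = 630 - 176/3 = 1714/3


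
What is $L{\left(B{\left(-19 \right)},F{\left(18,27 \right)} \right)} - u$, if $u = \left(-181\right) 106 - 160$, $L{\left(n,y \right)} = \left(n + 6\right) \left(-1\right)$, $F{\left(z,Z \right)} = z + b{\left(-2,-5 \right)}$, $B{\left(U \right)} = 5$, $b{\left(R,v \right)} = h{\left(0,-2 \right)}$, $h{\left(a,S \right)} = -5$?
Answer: $19335$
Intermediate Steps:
$b{\left(R,v \right)} = -5$
$F{\left(z,Z \right)} = -5 + z$ ($F{\left(z,Z \right)} = z - 5 = -5 + z$)
$L{\left(n,y \right)} = -6 - n$ ($L{\left(n,y \right)} = \left(6 + n\right) \left(-1\right) = -6 - n$)
$u = -19346$ ($u = -19186 - 160 = -19346$)
$L{\left(B{\left(-19 \right)},F{\left(18,27 \right)} \right)} - u = \left(-6 - 5\right) - -19346 = \left(-6 - 5\right) + 19346 = -11 + 19346 = 19335$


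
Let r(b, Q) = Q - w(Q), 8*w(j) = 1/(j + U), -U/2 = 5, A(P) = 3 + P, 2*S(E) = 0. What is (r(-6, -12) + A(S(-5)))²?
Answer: 2505889/30976 ≈ 80.898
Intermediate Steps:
S(E) = 0 (S(E) = (½)*0 = 0)
U = -10 (U = -2*5 = -10)
w(j) = 1/(8*(-10 + j)) (w(j) = 1/(8*(j - 10)) = 1/(8*(-10 + j)))
r(b, Q) = Q - 1/(8*(-10 + Q))
(r(-6, -12) + A(S(-5)))² = ((-⅛ - 12*(-10 - 12))/(-10 - 12) + (3 + 0))² = ((-⅛ - 12*(-22))/(-22) + 3)² = (-(-⅛ + 264)/22 + 3)² = (-1/22*2111/8 + 3)² = (-2111/176 + 3)² = (-1583/176)² = 2505889/30976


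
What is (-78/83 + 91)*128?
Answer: 956800/83 ≈ 11528.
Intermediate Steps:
(-78/83 + 91)*128 = (7475/83)*128 = 956800/83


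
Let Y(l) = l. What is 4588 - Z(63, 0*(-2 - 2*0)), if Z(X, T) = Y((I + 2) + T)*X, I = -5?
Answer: 4777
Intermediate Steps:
Z(X, T) = X*(-3 + T) (Z(X, T) = ((-5 + 2) + T)*X = (-3 + T)*X = X*(-3 + T))
4588 - Z(63, 0*(-2 - 2*0)) = 4588 - 63*(-3 + 0*(-2 - 2*0)) = 4588 - 63*(-3 + 0*(-2 + 0)) = 4588 - 63*(-3 + 0*(-2)) = 4588 - 63*(-3 + 0) = 4588 - 63*(-3) = 4588 - 1*(-189) = 4588 + 189 = 4777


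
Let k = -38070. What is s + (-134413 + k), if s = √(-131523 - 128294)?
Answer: -172483 + I*√259817 ≈ -1.7248e+5 + 509.72*I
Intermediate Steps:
s = I*√259817 (s = √(-259817) = I*√259817 ≈ 509.72*I)
s + (-134413 + k) = I*√259817 + (-134413 - 38070) = I*√259817 - 172483 = -172483 + I*√259817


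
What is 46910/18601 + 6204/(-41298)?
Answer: 303648096/128030683 ≈ 2.3717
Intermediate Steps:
46910/18601 + 6204/(-41298) = 46910*(1/18601) + 6204*(-1/41298) = 46910/18601 - 1034/6883 = 303648096/128030683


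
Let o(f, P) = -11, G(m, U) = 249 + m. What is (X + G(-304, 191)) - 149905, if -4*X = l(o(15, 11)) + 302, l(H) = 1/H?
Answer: -6601561/44 ≈ -1.5004e+5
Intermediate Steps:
X = -3321/44 (X = -(1/(-11) + 302)/4 = -(-1/11 + 302)/4 = -¼*3321/11 = -3321/44 ≈ -75.477)
(X + G(-304, 191)) - 149905 = (-3321/44 + (249 - 304)) - 149905 = (-3321/44 - 55) - 149905 = -5741/44 - 149905 = -6601561/44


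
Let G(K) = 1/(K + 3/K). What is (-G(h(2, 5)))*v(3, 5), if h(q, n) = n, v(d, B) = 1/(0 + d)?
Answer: -5/84 ≈ -0.059524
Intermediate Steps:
v(d, B) = 1/d
(-G(h(2, 5)))*v(3, 5) = -5/(3 + 5**2)/3 = -5/(3 + 25)*(1/3) = -5/28*(1/3) = -1*5/28*(1/3) = -5/28*1/3 = -5/84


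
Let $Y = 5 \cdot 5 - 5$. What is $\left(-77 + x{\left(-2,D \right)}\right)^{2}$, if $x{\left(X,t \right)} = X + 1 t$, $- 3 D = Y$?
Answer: $\frac{66049}{9} \approx 7338.8$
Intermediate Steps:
$Y = 20$ ($Y = 25 - 5 = 20$)
$D = - \frac{20}{3}$ ($D = \left(- \frac{1}{3}\right) 20 = - \frac{20}{3} \approx -6.6667$)
$x{\left(X,t \right)} = X + t$
$\left(-77 + x{\left(-2,D \right)}\right)^{2} = \left(-77 - \frac{26}{3}\right)^{2} = \left(- \frac{257}{3}\right)^{2} = \frac{66049}{9}$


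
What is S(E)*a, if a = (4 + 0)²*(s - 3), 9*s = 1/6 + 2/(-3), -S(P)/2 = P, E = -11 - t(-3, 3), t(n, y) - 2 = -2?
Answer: -9680/9 ≈ -1075.6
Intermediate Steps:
t(n, y) = 0 (t(n, y) = 2 - 2 = 0)
E = -11 (E = -11 - 1*0 = -11 + 0 = -11)
S(P) = -2*P
s = -1/18 (s = (1/6 + 2/(-3))/9 = (1*(⅙) + 2*(-⅓))/9 = (⅙ - ⅔)/9 = (⅑)*(-½) = -1/18 ≈ -0.055556)
a = -440/9 (a = (4 + 0)²*(-1/18 - 3) = 4²*(-55/18) = 16*(-55/18) = -440/9 ≈ -48.889)
S(E)*a = -2*(-11)*(-440/9) = 22*(-440/9) = -9680/9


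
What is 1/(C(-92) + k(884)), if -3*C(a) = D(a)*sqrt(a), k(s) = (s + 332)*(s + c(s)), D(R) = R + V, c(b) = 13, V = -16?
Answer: 247/269415771 - I*sqrt(23)/16524167288 ≈ 9.168e-7 - 2.9023e-10*I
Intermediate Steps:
D(R) = -16 + R (D(R) = R - 16 = -16 + R)
k(s) = (13 + s)*(332 + s) (k(s) = (s + 332)*(s + 13) = (332 + s)*(13 + s) = (13 + s)*(332 + s))
C(a) = -sqrt(a)*(-16 + a)/3 (C(a) = -(-16 + a)*sqrt(a)/3 = -sqrt(a)*(-16 + a)/3)
1/(C(-92) + k(884)) = 1/(sqrt(-92)*(16 - 1*(-92))/3 + (4316 + 884**2 + 345*884)) = 1/((2*I*sqrt(23))*(16 + 92)/3 + (4316 + 781456 + 304980)) = 1/((1/3)*(2*I*sqrt(23))*108 + 1090752) = 1/(72*I*sqrt(23) + 1090752) = 1/(1090752 + 72*I*sqrt(23))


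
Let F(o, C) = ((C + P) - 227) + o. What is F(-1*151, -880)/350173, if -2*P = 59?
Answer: -2575/700346 ≈ -0.0036768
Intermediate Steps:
P = -59/2 (P = -½*59 = -59/2 ≈ -29.500)
F(o, C) = -513/2 + C + o (F(o, C) = ((C - 59/2) - 227) + o = ((-59/2 + C) - 227) + o = (-513/2 + C) + o = -513/2 + C + o)
F(-1*151, -880)/350173 = (-513/2 - 880 - 1*151)/350173 = (-513/2 - 880 - 151)*(1/350173) = -2575/2*1/350173 = -2575/700346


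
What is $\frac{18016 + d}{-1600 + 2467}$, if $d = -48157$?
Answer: $- \frac{591}{17} \approx -34.765$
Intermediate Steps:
$\frac{18016 + d}{-1600 + 2467} = \frac{18016 - 48157}{-1600 + 2467} = - \frac{30141}{867} = \left(-30141\right) \frac{1}{867} = - \frac{591}{17}$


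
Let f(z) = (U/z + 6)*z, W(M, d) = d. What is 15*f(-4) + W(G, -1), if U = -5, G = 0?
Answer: -436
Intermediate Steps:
f(z) = z*(6 - 5/z) (f(z) = (-5/z + 6)*z = (6 - 5/z)*z = z*(6 - 5/z))
15*f(-4) + W(G, -1) = 15*(-5 + 6*(-4)) - 1 = 15*(-5 - 24) - 1 = 15*(-29) - 1 = -435 - 1 = -436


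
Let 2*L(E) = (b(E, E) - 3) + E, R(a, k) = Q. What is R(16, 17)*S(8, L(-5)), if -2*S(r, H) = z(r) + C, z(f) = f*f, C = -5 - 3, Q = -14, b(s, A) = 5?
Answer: 392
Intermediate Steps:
R(a, k) = -14
C = -8
z(f) = f**2
L(E) = 1 + E/2 (L(E) = ((5 - 3) + E)/2 = (2 + E)/2 = 1 + E/2)
S(r, H) = 4 - r**2/2 (S(r, H) = -(r**2 - 8)/2 = -(-8 + r**2)/2 = 4 - r**2/2)
R(16, 17)*S(8, L(-5)) = -14*(4 - 1/2*8**2) = -14*(4 - 1/2*64) = -14*(4 - 32) = -14*(-28) = 392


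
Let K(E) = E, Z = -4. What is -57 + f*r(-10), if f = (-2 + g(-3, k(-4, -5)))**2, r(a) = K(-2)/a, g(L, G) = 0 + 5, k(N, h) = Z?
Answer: -276/5 ≈ -55.200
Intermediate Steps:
k(N, h) = -4
g(L, G) = 5
r(a) = -2/a
f = 9 (f = (-2 + 5)**2 = 3**2 = 9)
-57 + f*r(-10) = -57 + 9*(-2/(-10)) = -57 + 9*(-2*(-1/10)) = -57 + 9*(1/5) = -57 + 9/5 = -276/5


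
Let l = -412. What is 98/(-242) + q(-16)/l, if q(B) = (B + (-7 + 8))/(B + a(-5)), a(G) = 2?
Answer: -284447/697928 ≈ -0.40756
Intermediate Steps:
q(B) = (1 + B)/(2 + B) (q(B) = (B + (-7 + 8))/(B + 2) = (B + 1)/(2 + B) = (1 + B)/(2 + B))
98/(-242) + q(-16)/l = 98/(-242) + ((1 - 16)/(2 - 16))/(-412) = 98*(-1/242) + (-15/(-14))*(-1/412) = -49/121 - 1/14*(-15)*(-1/412) = -49/121 + (15/14)*(-1/412) = -49/121 - 15/5768 = -284447/697928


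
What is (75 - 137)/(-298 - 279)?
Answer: 62/577 ≈ 0.10745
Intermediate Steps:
(75 - 137)/(-298 - 279) = -62/(-577) = -62*(-1/577) = 62/577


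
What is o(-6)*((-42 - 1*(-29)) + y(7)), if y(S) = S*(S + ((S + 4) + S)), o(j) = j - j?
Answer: 0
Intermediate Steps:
o(j) = 0
y(S) = S*(4 + 3*S) (y(S) = S*(S + ((4 + S) + S)) = S*(S + (4 + 2*S)) = S*(4 + 3*S))
o(-6)*((-42 - 1*(-29)) + y(7)) = 0*((-42 - 1*(-29)) + 7*(4 + 3*7)) = 0*((-42 + 29) + 7*(4 + 21)) = 0*(-13 + 7*25) = 0*(-13 + 175) = 0*162 = 0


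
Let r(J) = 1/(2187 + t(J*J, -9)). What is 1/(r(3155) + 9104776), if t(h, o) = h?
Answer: 9956212/90649080068513 ≈ 1.0983e-7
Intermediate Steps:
r(J) = 1/(2187 + J²) (r(J) = 1/(2187 + J*J) = 1/(2187 + J²))
1/(r(3155) + 9104776) = 1/(1/(2187 + 3155²) + 9104776) = 1/(1/(2187 + 9954025) + 9104776) = 1/(1/9956212 + 9104776) = 1/(90649080068513/9956212) = 9956212/90649080068513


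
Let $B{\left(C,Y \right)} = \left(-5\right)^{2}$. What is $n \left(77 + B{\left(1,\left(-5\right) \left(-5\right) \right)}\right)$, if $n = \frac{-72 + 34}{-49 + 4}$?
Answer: $\frac{1292}{15} \approx 86.133$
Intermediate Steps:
$B{\left(C,Y \right)} = 25$
$n = \frac{38}{45}$ ($n = - \frac{38}{-45} = \left(-38\right) \left(- \frac{1}{45}\right) = \frac{38}{45} \approx 0.84444$)
$n \left(77 + B{\left(1,\left(-5\right) \left(-5\right) \right)}\right) = \frac{38 \left(77 + 25\right)}{45} = \frac{38}{45} \cdot 102 = \frac{1292}{15}$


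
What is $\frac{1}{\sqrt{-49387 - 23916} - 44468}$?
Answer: $- \frac{44468}{1977476327} - \frac{i \sqrt{73303}}{1977476327} \approx -2.2487 \cdot 10^{-5} - 1.3691 \cdot 10^{-7} i$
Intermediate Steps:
$\frac{1}{\sqrt{-49387 - 23916} - 44468} = \frac{1}{\sqrt{-73303} - 44468} = \frac{1}{i \sqrt{73303} - 44468} = \frac{1}{-44468 + i \sqrt{73303}}$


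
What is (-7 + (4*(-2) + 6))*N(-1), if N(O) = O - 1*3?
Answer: 36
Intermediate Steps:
N(O) = -3 + O (N(O) = O - 3 = -3 + O)
(-7 + (4*(-2) + 6))*N(-1) = (-7 + (4*(-2) + 6))*(-3 - 1) = (-7 + (-8 + 6))*(-4) = (-7 - 2)*(-4) = -9*(-4) = 36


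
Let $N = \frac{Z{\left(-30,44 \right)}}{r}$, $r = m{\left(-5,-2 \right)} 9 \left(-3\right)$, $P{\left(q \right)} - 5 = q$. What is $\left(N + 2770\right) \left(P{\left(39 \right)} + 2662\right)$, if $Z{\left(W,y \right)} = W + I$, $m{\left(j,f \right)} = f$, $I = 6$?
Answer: $\frac{22483252}{3} \approx 7.4944 \cdot 10^{6}$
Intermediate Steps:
$P{\left(q \right)} = 5 + q$
$r = 54$ ($r = \left(-2\right) 9 \left(-3\right) = \left(-18\right) \left(-3\right) = 54$)
$Z{\left(W,y \right)} = 6 + W$ ($Z{\left(W,y \right)} = W + 6 = 6 + W$)
$N = - \frac{4}{9}$ ($N = \frac{6 - 30}{54} = \left(-24\right) \frac{1}{54} = - \frac{4}{9} \approx -0.44444$)
$\left(N + 2770\right) \left(P{\left(39 \right)} + 2662\right) = \left(- \frac{4}{9} + 2770\right) \left(\left(5 + 39\right) + 2662\right) = \frac{24926 \left(44 + 2662\right)}{9} = \frac{24926}{9} \cdot 2706 = \frac{22483252}{3}$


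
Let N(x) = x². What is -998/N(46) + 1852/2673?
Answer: 625589/2828034 ≈ 0.22121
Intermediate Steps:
-998/N(46) + 1852/2673 = -998/(46²) + 1852/2673 = -998/2116 + 1852*(1/2673) = -998*1/2116 + 1852/2673 = -499/1058 + 1852/2673 = 625589/2828034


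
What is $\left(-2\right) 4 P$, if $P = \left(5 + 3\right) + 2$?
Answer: $-80$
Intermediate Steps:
$P = 10$ ($P = 8 + 2 = 10$)
$\left(-2\right) 4 P = \left(-2\right) 4 \cdot 10 = \left(-8\right) 10 = -80$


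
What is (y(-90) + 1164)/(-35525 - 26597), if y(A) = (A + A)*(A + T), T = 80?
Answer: -1482/31061 ≈ -0.047713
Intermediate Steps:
y(A) = 2*A*(80 + A) (y(A) = (A + A)*(A + 80) = (2*A)*(80 + A) = 2*A*(80 + A))
(y(-90) + 1164)/(-35525 - 26597) = (2*(-90)*(80 - 90) + 1164)/(-35525 - 26597) = (2*(-90)*(-10) + 1164)/(-62122) = (1800 + 1164)*(-1/62122) = 2964*(-1/62122) = -1482/31061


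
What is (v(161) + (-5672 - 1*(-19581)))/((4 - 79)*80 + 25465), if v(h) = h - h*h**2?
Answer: -4159211/19465 ≈ -213.68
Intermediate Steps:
v(h) = h - h**3
(v(161) + (-5672 - 1*(-19581)))/((4 - 79)*80 + 25465) = ((161 - 1*161**3) + (-5672 - 1*(-19581)))/((4 - 79)*80 + 25465) = ((161 - 1*4173281) + (-5672 + 19581))/(-75*80 + 25465) = ((161 - 4173281) + 13909)/(-6000 + 25465) = (-4173120 + 13909)/19465 = -4159211*1/19465 = -4159211/19465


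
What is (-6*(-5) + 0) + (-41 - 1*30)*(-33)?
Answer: 2373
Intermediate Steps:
(-6*(-5) + 0) + (-41 - 1*30)*(-33) = (30 + 0) + (-41 - 30)*(-33) = 30 - 71*(-33) = 30 + 2343 = 2373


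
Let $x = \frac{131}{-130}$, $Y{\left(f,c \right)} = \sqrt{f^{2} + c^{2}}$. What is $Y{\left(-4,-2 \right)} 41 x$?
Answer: $- \frac{5371 \sqrt{5}}{65} \approx -184.77$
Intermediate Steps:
$Y{\left(f,c \right)} = \sqrt{c^{2} + f^{2}}$
$x = - \frac{131}{130}$ ($x = 131 \left(- \frac{1}{130}\right) = - \frac{131}{130} \approx -1.0077$)
$Y{\left(-4,-2 \right)} 41 x = \sqrt{\left(-2\right)^{2} + \left(-4\right)^{2}} \cdot 41 \left(- \frac{131}{130}\right) = \sqrt{4 + 16} \cdot 41 \left(- \frac{131}{130}\right) = \sqrt{20} \cdot 41 \left(- \frac{131}{130}\right) = 2 \sqrt{5} \cdot 41 \left(- \frac{131}{130}\right) = 82 \sqrt{5} \left(- \frac{131}{130}\right) = - \frac{5371 \sqrt{5}}{65}$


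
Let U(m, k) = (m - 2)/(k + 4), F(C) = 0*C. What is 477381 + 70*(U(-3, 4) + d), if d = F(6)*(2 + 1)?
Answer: 1909349/4 ≈ 4.7734e+5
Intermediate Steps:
F(C) = 0
U(m, k) = (-2 + m)/(4 + k)
d = 0 (d = 0*(2 + 1) = 0*3 = 0)
477381 + 70*(U(-3, 4) + d) = 477381 + 70*((-2 - 3)/(4 + 4) + 0) = 477381 + 70*(-5/8 + 0) = 477381 + 70*(-5/8) = 477381 - 175/4 = 1909349/4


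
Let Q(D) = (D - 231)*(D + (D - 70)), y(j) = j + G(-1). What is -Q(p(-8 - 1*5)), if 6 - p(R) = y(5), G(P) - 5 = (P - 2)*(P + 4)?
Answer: -13560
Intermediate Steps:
G(P) = 5 + (-2 + P)*(4 + P) (G(P) = 5 + (P - 2)*(P + 4) = 5 + (-2 + P)*(4 + P))
y(j) = -4 + j (y(j) = j + (-3 + (-1)² + 2*(-1)) = j + (-3 + 1 - 2) = j - 4 = -4 + j)
p(R) = 5 (p(R) = 6 - (-4 + 5) = 6 - 1*1 = 6 - 1 = 5)
Q(D) = (-231 + D)*(-70 + 2*D) (Q(D) = (-231 + D)*(D + (-70 + D)) = (-231 + D)*(-70 + 2*D))
-Q(p(-8 - 1*5)) = -(16170 - 532*5 + 2*5²) = -(16170 - 2660 + 2*25) = -(16170 - 2660 + 50) = -1*13560 = -13560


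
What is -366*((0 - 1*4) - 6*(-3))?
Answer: -5124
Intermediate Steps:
-366*((0 - 1*4) - 6*(-3)) = -366*((0 - 4) + 18) = -366*(-4 + 18) = -366*14 = -5124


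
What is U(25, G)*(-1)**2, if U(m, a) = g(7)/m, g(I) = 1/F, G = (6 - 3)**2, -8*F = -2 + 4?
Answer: -4/25 ≈ -0.16000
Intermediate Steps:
F = -1/4 (F = -(-2 + 4)/8 = -1/8*2 = -1/4 ≈ -0.25000)
G = 9 (G = 3**2 = 9)
g(I) = -4 (g(I) = 1/(-1/4) = -4)
U(m, a) = -4/m
U(25, G)*(-1)**2 = -4/25*(-1)**2 = -4*1/25*1 = -4/25*1 = -4/25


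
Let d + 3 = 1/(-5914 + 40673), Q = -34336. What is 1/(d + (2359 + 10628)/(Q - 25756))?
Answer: -2088737828/6717568525 ≈ -0.31094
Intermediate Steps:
d = -104276/34759 (d = -3 + 1/(-5914 + 40673) = -3 + 1/34759 = -104276/34759 ≈ -3.0000)
1/(d + (2359 + 10628)/(Q - 25756)) = 1/(-104276/34759 + (2359 + 10628)/(-34336 - 25756)) = 1/(-104276/34759 + 12987/(-60092)) = 1/(-104276/34759 + 12987*(-1/60092)) = 1/(-104276/34759 - 12987/60092) = 1/(-6717568525/2088737828) = -2088737828/6717568525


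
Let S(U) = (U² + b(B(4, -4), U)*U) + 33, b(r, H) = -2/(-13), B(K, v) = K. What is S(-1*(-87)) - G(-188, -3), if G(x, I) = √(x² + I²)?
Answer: 99000/13 - √35353 ≈ 7427.4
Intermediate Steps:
b(r, H) = 2/13 (b(r, H) = -2*(-1/13) = 2/13)
G(x, I) = √(I² + x²)
S(U) = 33 + U² + 2*U/13 (S(U) = (U² + 2*U/13) + 33 = 33 + U² + 2*U/13)
S(-1*(-87)) - G(-188, -3) = (33 + (-1*(-87))² + 2*(-1*(-87))/13) - √((-3)² + (-188)²) = (33 + 87² + (2/13)*87) - √(9 + 35344) = (33 + 7569 + 174/13) - √35353 = 99000/13 - √35353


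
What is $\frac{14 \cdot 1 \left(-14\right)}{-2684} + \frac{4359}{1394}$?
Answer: $\frac{2993195}{935374} \approx 3.2$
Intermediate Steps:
$\frac{14 \cdot 1 \left(-14\right)}{-2684} + \frac{4359}{1394} = 14 \left(-14\right) \left(- \frac{1}{2684}\right) + 4359 \cdot \frac{1}{1394} = \left(-196\right) \left(- \frac{1}{2684}\right) + \frac{4359}{1394} = \frac{49}{671} + \frac{4359}{1394} = \frac{2993195}{935374}$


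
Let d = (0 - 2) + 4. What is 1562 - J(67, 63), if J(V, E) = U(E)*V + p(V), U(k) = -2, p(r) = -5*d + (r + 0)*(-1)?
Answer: 1773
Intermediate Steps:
d = 2 (d = -2 + 4 = 2)
p(r) = -10 - r (p(r) = -5*2 + (r + 0)*(-1) = -10 + r*(-1) = -10 - r)
J(V, E) = -10 - 3*V (J(V, E) = -2*V + (-10 - V) = -10 - 3*V)
1562 - J(67, 63) = 1562 - (-10 - 3*67) = 1562 - (-10 - 201) = 1562 - 1*(-211) = 1562 + 211 = 1773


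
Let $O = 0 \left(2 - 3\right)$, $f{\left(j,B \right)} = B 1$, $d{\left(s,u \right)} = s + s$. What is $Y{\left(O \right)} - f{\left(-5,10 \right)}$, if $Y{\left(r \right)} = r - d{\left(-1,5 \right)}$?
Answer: $-8$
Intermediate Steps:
$d{\left(s,u \right)} = 2 s$
$f{\left(j,B \right)} = B$
$O = 0$ ($O = 0 \left(-1\right) = 0$)
$Y{\left(r \right)} = 2 + r$ ($Y{\left(r \right)} = r - 2 \left(-1\right) = r - -2 = r + 2 = 2 + r$)
$Y{\left(O \right)} - f{\left(-5,10 \right)} = \left(2 + 0\right) - 10 = 2 - 10 = -8$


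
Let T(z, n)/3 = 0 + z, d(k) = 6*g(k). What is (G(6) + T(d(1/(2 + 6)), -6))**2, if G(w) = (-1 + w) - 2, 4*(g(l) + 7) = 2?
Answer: 12996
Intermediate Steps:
g(l) = -13/2 (g(l) = -7 + (1/4)*2 = -7 + 1/2 = -13/2)
d(k) = -39 (d(k) = 6*(-13/2) = -39)
T(z, n) = 3*z (T(z, n) = 3*(0 + z) = 3*z)
G(w) = -3 + w
(G(6) + T(d(1/(2 + 6)), -6))**2 = ((-3 + 6) + 3*(-39))**2 = (3 - 117)**2 = (-114)**2 = 12996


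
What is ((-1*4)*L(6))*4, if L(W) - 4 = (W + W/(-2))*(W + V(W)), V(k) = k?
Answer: -640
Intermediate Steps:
L(W) = 4 + W² (L(W) = 4 + (W + W/(-2))*(W + W) = 4 + (W + W*(-½))*(2*W) = 4 + (W - W/2)*(2*W) = 4 + (W/2)*(2*W) = 4 + W²)
((-1*4)*L(6))*4 = ((-1*4)*(4 + 6²))*4 = -4*(4 + 36)*4 = -4*40*4 = -160*4 = -640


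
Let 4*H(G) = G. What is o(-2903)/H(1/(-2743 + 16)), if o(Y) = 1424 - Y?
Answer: -47198916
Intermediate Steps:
H(G) = G/4
o(-2903)/H(1/(-2743 + 16)) = (1424 - 1*(-2903))/((1/(4*(-2743 + 16)))) = (1424 + 2903)/(((¼)/(-2727))) = 4327/(((¼)*(-1/2727))) = 4327/(-1/10908) = 4327*(-10908) = -47198916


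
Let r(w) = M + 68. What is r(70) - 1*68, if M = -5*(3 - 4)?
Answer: 5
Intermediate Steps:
M = 5 (M = -5*(-1) = 5)
r(w) = 73 (r(w) = 5 + 68 = 73)
r(70) - 1*68 = 73 - 1*68 = 73 - 68 = 5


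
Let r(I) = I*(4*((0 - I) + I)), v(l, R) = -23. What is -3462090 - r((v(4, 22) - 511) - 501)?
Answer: -3462090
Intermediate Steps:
r(I) = 0 (r(I) = I*(4*(-I + I)) = I*(4*0) = I*0 = 0)
-3462090 - r((v(4, 22) - 511) - 501) = -3462090 - 1*0 = -3462090 + 0 = -3462090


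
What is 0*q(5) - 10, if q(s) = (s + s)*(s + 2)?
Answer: -10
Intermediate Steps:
q(s) = 2*s*(2 + s) (q(s) = (2*s)*(2 + s) = 2*s*(2 + s))
0*q(5) - 10 = 0*(2*5*(2 + 5)) - 10 = 0*(2*5*7) - 10 = 0*70 - 10 = 0 - 10 = -10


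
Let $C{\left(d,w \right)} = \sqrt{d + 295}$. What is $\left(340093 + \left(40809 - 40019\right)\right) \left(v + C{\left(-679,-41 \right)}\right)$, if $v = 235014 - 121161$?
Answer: $38810552199 + 2727064 i \sqrt{6} \approx 3.8811 \cdot 10^{10} + 6.6799 \cdot 10^{6} i$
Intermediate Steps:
$C{\left(d,w \right)} = \sqrt{295 + d}$
$v = 113853$ ($v = 235014 - 121161 = 113853$)
$\left(340093 + \left(40809 - 40019\right)\right) \left(v + C{\left(-679,-41 \right)}\right) = \left(340093 + \left(40809 - 40019\right)\right) \left(113853 + \sqrt{295 - 679}\right) = \left(340093 + 790\right) \left(113853 + \sqrt{-384}\right) = 340883 \left(113853 + 8 i \sqrt{6}\right) = 38810552199 + 2727064 i \sqrt{6}$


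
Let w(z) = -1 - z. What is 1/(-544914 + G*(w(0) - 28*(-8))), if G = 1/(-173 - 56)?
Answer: -229/124785529 ≈ -1.8351e-6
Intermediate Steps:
G = -1/229 (G = 1/(-229) = -1/229 ≈ -0.0043668)
1/(-544914 + G*(w(0) - 28*(-8))) = 1/(-544914 - ((-1 - 1*0) - 28*(-8))/229) = 1/(-544914 - ((-1 + 0) + 224)/229) = 1/(-544914 - (-1 + 224)/229) = 1/(-544914 - 1/229*223) = 1/(-544914 - 223/229) = 1/(-124785529/229) = -229/124785529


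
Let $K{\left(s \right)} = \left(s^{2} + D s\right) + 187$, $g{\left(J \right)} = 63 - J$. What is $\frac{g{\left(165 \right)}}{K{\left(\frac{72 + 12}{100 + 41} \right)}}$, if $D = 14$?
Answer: $- \frac{75106}{144097} \approx -0.52122$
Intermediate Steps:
$K{\left(s \right)} = 187 + s^{2} + 14 s$ ($K{\left(s \right)} = \left(s^{2} + 14 s\right) + 187 = 187 + s^{2} + 14 s$)
$\frac{g{\left(165 \right)}}{K{\left(\frac{72 + 12}{100 + 41} \right)}} = \frac{63 - 165}{187 + \left(\frac{72 + 12}{100 + 41}\right)^{2} + 14 \frac{72 + 12}{100 + 41}} = \frac{63 - 165}{187 + \left(\frac{84}{141}\right)^{2} + 14 \cdot \frac{84}{141}} = - \frac{102}{187 + \left(84 \cdot \frac{1}{141}\right)^{2} + 14 \cdot 84 \cdot \frac{1}{141}} = - \frac{102}{187 + \left(\frac{28}{47}\right)^{2} + 14 \cdot \frac{28}{47}} = - \frac{102}{187 + \frac{784}{2209} + \frac{392}{47}} = - \frac{102}{\frac{432291}{2209}} = \left(-102\right) \frac{2209}{432291} = - \frac{75106}{144097}$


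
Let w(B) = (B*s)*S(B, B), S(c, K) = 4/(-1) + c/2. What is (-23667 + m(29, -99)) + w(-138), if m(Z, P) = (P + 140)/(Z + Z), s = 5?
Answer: 1548815/58 ≈ 26704.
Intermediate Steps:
m(Z, P) = (140 + P)/(2*Z) (m(Z, P) = (140 + P)/((2*Z)) = (140 + P)*(1/(2*Z)) = (140 + P)/(2*Z))
S(c, K) = -4 + c/2 (S(c, K) = 4*(-1) + c*(1/2) = -4 + c/2)
w(B) = 5*B*(-4 + B/2) (w(B) = (B*5)*(-4 + B/2) = (5*B)*(-4 + B/2) = 5*B*(-4 + B/2))
(-23667 + m(29, -99)) + w(-138) = (-23667 + (1/2)*(140 - 99)/29) + (5/2)*(-138)*(-8 - 138) = (-23667 + (1/2)*(1/29)*41) + (5/2)*(-138)*(-146) = (-23667 + 41/58) + 50370 = -1372645/58 + 50370 = 1548815/58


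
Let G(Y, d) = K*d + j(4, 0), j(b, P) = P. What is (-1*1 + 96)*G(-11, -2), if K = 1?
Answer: -190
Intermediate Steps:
G(Y, d) = d (G(Y, d) = 1*d + 0 = d + 0 = d)
(-1*1 + 96)*G(-11, -2) = (-1*1 + 96)*(-2) = (-1 + 96)*(-2) = 95*(-2) = -190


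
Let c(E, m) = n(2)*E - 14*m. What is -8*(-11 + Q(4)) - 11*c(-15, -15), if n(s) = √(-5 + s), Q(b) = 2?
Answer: -2238 + 165*I*√3 ≈ -2238.0 + 285.79*I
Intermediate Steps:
c(E, m) = -14*m + I*E*√3 (c(E, m) = √(-5 + 2)*E - 14*m = √(-3)*E - 14*m = (I*√3)*E - 14*m = I*E*√3 - 14*m = -14*m + I*E*√3)
-8*(-11 + Q(4)) - 11*c(-15, -15) = -8*(-11 + 2) - 11*(-14*(-15) + I*(-15)*√3) = -8*(-9) - 11*(210 - 15*I*√3) = 72 + (-2310 + 165*I*√3) = -2238 + 165*I*√3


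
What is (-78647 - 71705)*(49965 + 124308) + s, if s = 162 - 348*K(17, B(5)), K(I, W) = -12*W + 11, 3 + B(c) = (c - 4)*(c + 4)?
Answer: -26202272706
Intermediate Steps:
B(c) = -3 + (-4 + c)*(4 + c) (B(c) = -3 + (c - 4)*(c + 4) = -3 + (-4 + c)*(4 + c))
K(I, W) = 11 - 12*W
s = 21390 (s = 162 - 348*(11 - 12*(-19 + 5²)) = 162 - 348*(11 - 12*(-19 + 25)) = 162 - 348*(11 - 12*6) = 162 - 348*(11 - 72) = 162 - 348*(-61) = 162 + 21228 = 21390)
(-78647 - 71705)*(49965 + 124308) + s = (-78647 - 71705)*(49965 + 124308) + 21390 = -150352*174273 + 21390 = -26202294096 + 21390 = -26202272706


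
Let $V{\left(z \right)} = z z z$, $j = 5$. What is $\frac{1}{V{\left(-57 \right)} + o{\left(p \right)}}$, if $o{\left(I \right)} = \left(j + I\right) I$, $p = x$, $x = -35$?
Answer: $- \frac{1}{184143} \approx -5.4306 \cdot 10^{-6}$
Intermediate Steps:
$p = -35$
$V{\left(z \right)} = z^{3}$ ($V{\left(z \right)} = z^{2} z = z^{3}$)
$o{\left(I \right)} = I \left(5 + I\right)$ ($o{\left(I \right)} = \left(5 + I\right) I = I \left(5 + I\right)$)
$\frac{1}{V{\left(-57 \right)} + o{\left(p \right)}} = \frac{1}{\left(-57\right)^{3} - 35 \left(5 - 35\right)} = \frac{1}{-185193 - -1050} = \frac{1}{-185193 + 1050} = \frac{1}{-184143} = - \frac{1}{184143}$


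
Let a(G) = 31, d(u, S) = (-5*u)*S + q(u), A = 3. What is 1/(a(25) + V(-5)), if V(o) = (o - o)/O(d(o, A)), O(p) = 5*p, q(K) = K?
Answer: 1/31 ≈ 0.032258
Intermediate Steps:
d(u, S) = u - 5*S*u (d(u, S) = (-5*u)*S + u = -5*S*u + u = u - 5*S*u)
V(o) = 0 (V(o) = (o - o)/((5*(o*(1 - 5*3)))) = 0/((5*(o*(1 - 15)))) = 0/((5*(o*(-14)))) = 0/((5*(-14*o))) = 0/((-70*o)) = 0*(-1/(70*o)) = 0)
1/(a(25) + V(-5)) = 1/(31 + 0) = 1/31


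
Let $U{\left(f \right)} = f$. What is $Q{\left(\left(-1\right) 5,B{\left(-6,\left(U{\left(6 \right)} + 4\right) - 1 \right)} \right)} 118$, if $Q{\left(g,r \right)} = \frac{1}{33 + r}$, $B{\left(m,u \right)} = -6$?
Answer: $\frac{118}{27} \approx 4.3704$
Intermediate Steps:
$Q{\left(\left(-1\right) 5,B{\left(-6,\left(U{\left(6 \right)} + 4\right) - 1 \right)} \right)} 118 = \frac{1}{33 - 6} \cdot 118 = \frac{1}{27} \cdot 118 = \frac{118}{27}$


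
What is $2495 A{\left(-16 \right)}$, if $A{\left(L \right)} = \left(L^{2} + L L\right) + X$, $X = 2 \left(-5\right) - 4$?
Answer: $1242510$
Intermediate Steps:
$X = -14$ ($X = -10 - 4 = -14$)
$A{\left(L \right)} = -14 + 2 L^{2}$ ($A{\left(L \right)} = \left(L^{2} + L L\right) - 14 = \left(L^{2} + L^{2}\right) - 14 = 2 L^{2} - 14 = -14 + 2 L^{2}$)
$2495 A{\left(-16 \right)} = 2495 \left(-14 + 2 \left(-16\right)^{2}\right) = 2495 \left(-14 + 2 \cdot 256\right) = 2495 \left(-14 + 512\right) = 2495 \cdot 498 = 1242510$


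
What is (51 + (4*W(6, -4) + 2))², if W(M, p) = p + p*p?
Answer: 10201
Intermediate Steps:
W(M, p) = p + p²
(51 + (4*W(6, -4) + 2))² = (51 + (4*(-4*(1 - 4)) + 2))² = (51 + (4*(-4*(-3)) + 2))² = (51 + (4*12 + 2))² = (51 + (48 + 2))² = (51 + 50)² = 101² = 10201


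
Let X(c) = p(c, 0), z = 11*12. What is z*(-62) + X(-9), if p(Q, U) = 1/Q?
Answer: -73657/9 ≈ -8184.1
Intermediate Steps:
z = 132
X(c) = 1/c
z*(-62) + X(-9) = 132*(-62) + 1/(-9) = -8184 - ⅑ = -73657/9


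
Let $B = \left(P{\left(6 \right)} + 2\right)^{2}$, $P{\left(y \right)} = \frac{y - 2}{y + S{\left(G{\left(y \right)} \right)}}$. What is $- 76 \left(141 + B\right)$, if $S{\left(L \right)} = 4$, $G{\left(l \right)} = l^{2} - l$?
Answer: $- \frac{278844}{25} \approx -11154.0$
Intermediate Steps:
$P{\left(y \right)} = \frac{-2 + y}{4 + y}$ ($P{\left(y \right)} = \frac{y - 2}{y + 4} = \frac{-2 + y}{4 + y}$)
$B = \frac{144}{25}$ ($B = \left(\frac{-2 + 6}{4 + 6} + 2\right)^{2} = \left(\frac{1}{10} \cdot 4 + 2\right)^{2} = \left(\frac{2}{5} + 2\right)^{2} = \left(\frac{12}{5}\right)^{2} = \frac{144}{25} \approx 5.76$)
$- 76 \left(141 + B\right) = - 76 \left(141 + \frac{144}{25}\right) = \left(-76\right) \frac{3669}{25} = - \frac{278844}{25}$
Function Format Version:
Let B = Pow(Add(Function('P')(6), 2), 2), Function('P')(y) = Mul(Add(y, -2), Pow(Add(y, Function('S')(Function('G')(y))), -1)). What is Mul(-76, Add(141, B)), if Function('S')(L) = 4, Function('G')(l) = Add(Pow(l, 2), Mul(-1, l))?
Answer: Rational(-278844, 25) ≈ -11154.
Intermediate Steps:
Function('P')(y) = Mul(Pow(Add(4, y), -1), Add(-2, y)) (Function('P')(y) = Mul(Add(y, -2), Pow(Add(y, 4), -1)) = Mul(Add(-2, y), Pow(Add(4, y), -1)) = Mul(Pow(Add(4, y), -1), Add(-2, y)))
B = Rational(144, 25) (B = Pow(Add(Mul(Pow(Add(4, 6), -1), Add(-2, 6)), 2), 2) = Pow(Add(Mul(Pow(10, -1), 4), 2), 2) = Pow(Add(Mul(Rational(1, 10), 4), 2), 2) = Pow(Add(Rational(2, 5), 2), 2) = Pow(Rational(12, 5), 2) = Rational(144, 25) ≈ 5.7600)
Mul(-76, Add(141, B)) = Mul(-76, Add(141, Rational(144, 25))) = Mul(-76, Rational(3669, 25)) = Rational(-278844, 25)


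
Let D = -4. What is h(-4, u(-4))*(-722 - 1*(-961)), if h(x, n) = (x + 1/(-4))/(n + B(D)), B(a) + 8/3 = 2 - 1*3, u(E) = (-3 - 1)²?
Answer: -12189/148 ≈ -82.358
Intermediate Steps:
u(E) = 16 (u(E) = (-4)² = 16)
B(a) = -11/3 (B(a) = -8/3 + (2 - 1*3) = -8/3 + (2 - 3) = -8/3 - 1 = -11/3)
h(x, n) = (-¼ + x)/(-11/3 + n) (h(x, n) = (x + 1/(-4))/(n - 11/3) = (x - ¼)/(-11/3 + n) = (-¼ + x)/(-11/3 + n))
h(-4, u(-4))*(-722 - 1*(-961)) = (3*(-1 + 4*(-4))/(4*(-11 + 3*16)))*(-722 - 1*(-961)) = (3*(-1 - 16)/(4*(-11 + 48)))*(-722 + 961) = ((¾)*(-17)/37)*239 = ((¾)*(1/37)*(-17))*239 = -51/148*239 = -12189/148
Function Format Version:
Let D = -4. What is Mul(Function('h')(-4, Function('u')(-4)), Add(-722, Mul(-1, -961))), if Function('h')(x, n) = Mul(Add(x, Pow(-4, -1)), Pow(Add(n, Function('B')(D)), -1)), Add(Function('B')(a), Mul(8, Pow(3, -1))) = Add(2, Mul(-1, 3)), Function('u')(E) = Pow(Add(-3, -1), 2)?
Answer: Rational(-12189, 148) ≈ -82.358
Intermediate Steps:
Function('u')(E) = 16 (Function('u')(E) = Pow(-4, 2) = 16)
Function('B')(a) = Rational(-11, 3) (Function('B')(a) = Add(Rational(-8, 3), Add(2, Mul(-1, 3))) = Add(Rational(-8, 3), Add(2, -3)) = Add(Rational(-8, 3), -1) = Rational(-11, 3))
Function('h')(x, n) = Mul(Pow(Add(Rational(-11, 3), n), -1), Add(Rational(-1, 4), x)) (Function('h')(x, n) = Mul(Add(x, Pow(-4, -1)), Pow(Add(n, Rational(-11, 3)), -1)) = Mul(Add(x, Rational(-1, 4)), Pow(Add(Rational(-11, 3), n), -1)) = Mul(Add(Rational(-1, 4), x), Pow(Add(Rational(-11, 3), n), -1)) = Mul(Pow(Add(Rational(-11, 3), n), -1), Add(Rational(-1, 4), x)))
Mul(Function('h')(-4, Function('u')(-4)), Add(-722, Mul(-1, -961))) = Mul(Mul(Rational(3, 4), Pow(Add(-11, Mul(3, 16)), -1), Add(-1, Mul(4, -4))), Add(-722, Mul(-1, -961))) = Mul(Mul(Rational(3, 4), Pow(Add(-11, 48), -1), Add(-1, -16)), Add(-722, 961)) = Mul(Mul(Rational(3, 4), Pow(37, -1), -17), 239) = Mul(Mul(Rational(3, 4), Rational(1, 37), -17), 239) = Mul(Rational(-51, 148), 239) = Rational(-12189, 148)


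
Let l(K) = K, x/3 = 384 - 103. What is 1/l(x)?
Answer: 1/843 ≈ 0.0011862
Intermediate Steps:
x = 843 (x = 3*(384 - 103) = 3*281 = 843)
1/l(x) = 1/843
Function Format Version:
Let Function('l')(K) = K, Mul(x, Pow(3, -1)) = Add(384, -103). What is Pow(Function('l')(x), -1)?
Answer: Rational(1, 843) ≈ 0.0011862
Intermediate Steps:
x = 843 (x = Mul(3, Add(384, -103)) = Mul(3, 281) = 843)
Pow(Function('l')(x), -1) = Pow(843, -1) = Rational(1, 843)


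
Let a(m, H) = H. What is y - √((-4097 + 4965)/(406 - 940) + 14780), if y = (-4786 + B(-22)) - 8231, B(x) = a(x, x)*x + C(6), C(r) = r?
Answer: -12527 - √1053535542/267 ≈ -12649.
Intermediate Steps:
B(x) = 6 + x² (B(x) = x*x + 6 = x² + 6 = 6 + x²)
y = -12527 (y = (-4786 + (6 + (-22)²)) - 8231 = (-4786 + (6 + 484)) - 8231 = (-4786 + 490) - 8231 = -4296 - 8231 = -12527)
y - √((-4097 + 4965)/(406 - 940) + 14780) = -12527 - √((-4097 + 4965)/(406 - 940) + 14780) = -12527 - √(868/(-534) + 14780) = -12527 - √(868*(-1/534) + 14780) = -12527 - √(-434/267 + 14780) = -12527 - √(3945826/267) = -12527 - √1053535542/267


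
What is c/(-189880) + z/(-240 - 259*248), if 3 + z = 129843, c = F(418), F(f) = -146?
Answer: -1540287893/765121460 ≈ -2.0131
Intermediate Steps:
c = -146
z = 129840 (z = -3 + 129843 = 129840)
c/(-189880) + z/(-240 - 259*248) = -146/(-189880) + 129840/(-240 - 259*248) = -146*(-1/189880) + 129840/(-240 - 64232) = 73/94940 + 129840/(-64472) = 73/94940 + 129840*(-1/64472) = 73/94940 - 16230/8059 = -1540287893/765121460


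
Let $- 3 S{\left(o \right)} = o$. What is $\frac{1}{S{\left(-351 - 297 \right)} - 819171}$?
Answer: $- \frac{1}{818955} \approx -1.2211 \cdot 10^{-6}$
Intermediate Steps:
$S{\left(o \right)} = - \frac{o}{3}$
$\frac{1}{S{\left(-351 - 297 \right)} - 819171} = \frac{1}{- \frac{-351 - 297}{3} - 819171} = \frac{1}{\left(- \frac{1}{3}\right) \left(-648\right) - 819171} = \frac{1}{216 - 819171} = \frac{1}{-818955} = - \frac{1}{818955}$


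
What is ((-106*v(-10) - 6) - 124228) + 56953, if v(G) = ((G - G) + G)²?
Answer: -77881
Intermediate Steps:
v(G) = G² (v(G) = (0 + G)² = G²)
((-106*v(-10) - 6) - 124228) + 56953 = ((-106*(-10)² - 6) - 124228) + 56953 = ((-106*100 - 6) - 124228) + 56953 = ((-10600 - 6) - 124228) + 56953 = (-10606 - 124228) + 56953 = -134834 + 56953 = -77881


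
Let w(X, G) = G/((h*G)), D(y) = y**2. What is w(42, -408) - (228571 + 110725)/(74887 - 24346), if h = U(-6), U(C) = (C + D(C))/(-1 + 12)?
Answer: -3207643/505410 ≈ -6.3466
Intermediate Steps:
U(C) = C/11 + C**2/11 (U(C) = (C + C**2)/(-1 + 12) = (C + C**2)/11 = (C + C**2)*(1/11) = C/11 + C**2/11)
h = 30/11 (h = (1/11)*(-6)*(1 - 6) = (1/11)*(-6)*(-5) = 30/11 ≈ 2.7273)
w(X, G) = 11/30 (w(X, G) = G/((30*G/11)) = G*(11/(30*G)) = 11/30)
w(42, -408) - (228571 + 110725)/(74887 - 24346) = 11/30 - (228571 + 110725)/(74887 - 24346) = 11/30 - 339296/50541 = -3207643/505410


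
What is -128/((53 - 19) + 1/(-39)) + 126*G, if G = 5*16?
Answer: 13351008/1325 ≈ 10076.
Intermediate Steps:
G = 80
-128/((53 - 19) + 1/(-39)) + 126*G = -128/((53 - 19) + 1/(-39)) + 126*80 = -128/(34 - 1/39) + 10080 = -128/1325/39 + 10080 = -128*39/1325 + 10080 = -4992/1325 + 10080 = 13351008/1325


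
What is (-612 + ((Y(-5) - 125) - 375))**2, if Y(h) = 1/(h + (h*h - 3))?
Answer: 357323409/289 ≈ 1.2364e+6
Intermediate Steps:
Y(h) = 1/(-3 + h + h**2) (Y(h) = 1/(h + (h**2 - 3)) = 1/(h + (-3 + h**2)) = 1/(-3 + h + h**2))
(-612 + ((Y(-5) - 125) - 375))**2 = (-612 + ((1/(-3 - 5 + (-5)**2) - 125) - 375))**2 = (-612 + ((1/(-3 - 5 + 25) - 125) - 375))**2 = (-612 + ((1/17 - 125) - 375))**2 = (-612 + (-2124/17 - 375))**2 = (-612 - 8499/17)**2 = (-18903/17)**2 = 357323409/289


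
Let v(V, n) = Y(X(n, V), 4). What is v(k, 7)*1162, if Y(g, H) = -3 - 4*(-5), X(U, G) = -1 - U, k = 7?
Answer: 19754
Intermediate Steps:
Y(g, H) = 17 (Y(g, H) = -3 + 20 = 17)
v(V, n) = 17
v(k, 7)*1162 = 17*1162 = 19754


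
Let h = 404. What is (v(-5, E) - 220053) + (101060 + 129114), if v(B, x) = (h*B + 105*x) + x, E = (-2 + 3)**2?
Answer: 8207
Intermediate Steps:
E = 1 (E = 1**2 = 1)
v(B, x) = 106*x + 404*B (v(B, x) = (404*B + 105*x) + x = (105*x + 404*B) + x = 106*x + 404*B)
(v(-5, E) - 220053) + (101060 + 129114) = ((106*1 + 404*(-5)) - 220053) + (101060 + 129114) = ((106 - 2020) - 220053) + 230174 = (-1914 - 220053) + 230174 = -221967 + 230174 = 8207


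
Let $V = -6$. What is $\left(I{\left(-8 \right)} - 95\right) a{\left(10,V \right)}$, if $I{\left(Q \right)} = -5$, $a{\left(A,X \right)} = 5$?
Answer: $-500$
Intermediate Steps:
$\left(I{\left(-8 \right)} - 95\right) a{\left(10,V \right)} = \left(-5 - 95\right) 5 = \left(-100\right) 5 = -500$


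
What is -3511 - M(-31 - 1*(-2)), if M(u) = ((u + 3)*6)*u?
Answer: -8035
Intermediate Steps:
M(u) = u*(18 + 6*u) (M(u) = ((3 + u)*6)*u = (18 + 6*u)*u = u*(18 + 6*u))
-3511 - M(-31 - 1*(-2)) = -3511 - 6*(-31 - 1*(-2))*(3 + (-31 - 1*(-2))) = -3511 - 6*(-31 + 2)*(3 + (-31 + 2)) = -3511 - 6*(-29)*(3 - 29) = -3511 - 6*(-29)*(-26) = -3511 - 1*4524 = -3511 - 4524 = -8035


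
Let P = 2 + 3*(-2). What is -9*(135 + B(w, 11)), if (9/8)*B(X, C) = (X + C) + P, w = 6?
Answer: -1319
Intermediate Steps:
P = -4 (P = 2 - 6 = -4)
B(X, C) = -32/9 + 8*C/9 + 8*X/9 (B(X, C) = 8*((X + C) - 4)/9 = 8*((C + X) - 4)/9 = 8*(-4 + C + X)/9 = -32/9 + 8*C/9 + 8*X/9)
-9*(135 + B(w, 11)) = -9*(135 + (-32/9 + (8/9)*11 + (8/9)*6)) = -9*(135 + (-32/9 + 88/9 + 16/3)) = -9*(135 + 104/9) = -9*1319/9 = -1319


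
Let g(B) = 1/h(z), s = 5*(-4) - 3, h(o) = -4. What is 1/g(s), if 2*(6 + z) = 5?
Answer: -4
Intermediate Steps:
z = -7/2 (z = -6 + (1/2)*5 = -6 + 5/2 = -7/2 ≈ -3.5000)
s = -23 (s = -20 - 3 = -23)
g(B) = -1/4 (g(B) = 1/(-4) = -1/4)
1/g(s) = 1/(-1/4) = -4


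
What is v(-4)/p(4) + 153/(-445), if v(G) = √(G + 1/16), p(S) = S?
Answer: -153/445 + 3*I*√7/16 ≈ -0.34382 + 0.49608*I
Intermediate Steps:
v(G) = √(1/16 + G) (v(G) = √(G + 1/16) = √(1/16 + G))
v(-4)/p(4) + 153/(-445) = (√(1 + 16*(-4))/4)/4 + 153/(-445) = (√(1 - 64)/4)*(¼) + 153*(-1/445) = (√(-63)/4)*(¼) - 153/445 = ((3*I*√7)/4)*(¼) - 153/445 = (3*I*√7/4)*(¼) - 153/445 = 3*I*√7/16 - 153/445 = -153/445 + 3*I*√7/16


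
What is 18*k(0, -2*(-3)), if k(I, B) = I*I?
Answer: 0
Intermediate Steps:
k(I, B) = I**2
18*k(0, -2*(-3)) = 18*0**2 = 18*0 = 0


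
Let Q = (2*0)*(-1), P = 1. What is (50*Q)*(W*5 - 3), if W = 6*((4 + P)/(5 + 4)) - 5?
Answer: 0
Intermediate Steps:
Q = 0 (Q = 0*(-1) = 0)
W = -5/3 (W = 6*((4 + 1)/(5 + 4)) - 5 = 6*(5/9) - 5 = 10/3 - 5 = -5/3 ≈ -1.6667)
(50*Q)*(W*5 - 3) = (50*0)*(-5/3*5 - 3) = 0*(-25/3 - 3) = 0*(-34/3) = 0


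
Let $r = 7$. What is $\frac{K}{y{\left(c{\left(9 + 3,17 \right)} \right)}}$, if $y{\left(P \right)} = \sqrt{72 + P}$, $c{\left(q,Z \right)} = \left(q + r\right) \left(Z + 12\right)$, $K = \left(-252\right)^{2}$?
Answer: $\frac{9072 \sqrt{623}}{89} \approx 2544.2$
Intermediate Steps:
$K = 63504$
$c{\left(q,Z \right)} = \left(7 + q\right) \left(12 + Z\right)$ ($c{\left(q,Z \right)} = \left(q + 7\right) \left(Z + 12\right) = \left(7 + q\right) \left(12 + Z\right)$)
$\frac{K}{y{\left(c{\left(9 + 3,17 \right)} \right)}} = \frac{63504}{\sqrt{72 + \left(84 + 7 \cdot 17 + 12 \left(9 + 3\right) + 17 \left(9 + 3\right)\right)}} = \frac{63504}{\sqrt{72 + \left(84 + 119 + 12 \cdot 12 + 17 \cdot 12\right)}} = \frac{63504}{\sqrt{72 + \left(84 + 119 + 144 + 204\right)}} = \frac{63504}{\sqrt{72 + 551}} = \frac{63504}{\sqrt{623}} = 63504 \frac{\sqrt{623}}{623} = \frac{9072 \sqrt{623}}{89}$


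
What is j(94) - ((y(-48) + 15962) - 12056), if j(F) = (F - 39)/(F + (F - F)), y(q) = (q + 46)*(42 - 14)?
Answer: -361845/94 ≈ -3849.4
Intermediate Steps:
y(q) = 1288 + 28*q (y(q) = (46 + q)*28 = 1288 + 28*q)
j(F) = (-39 + F)/F (j(F) = (-39 + F)/(F + 0) = (-39 + F)/F)
j(94) - ((y(-48) + 15962) - 12056) = (-39 + 94)/94 - (((1288 + 28*(-48)) + 15962) - 12056) = (1/94)*55 - (((1288 - 1344) + 15962) - 12056) = 55/94 - ((-56 + 15962) - 12056) = 55/94 - (15906 - 12056) = 55/94 - 1*3850 = 55/94 - 3850 = -361845/94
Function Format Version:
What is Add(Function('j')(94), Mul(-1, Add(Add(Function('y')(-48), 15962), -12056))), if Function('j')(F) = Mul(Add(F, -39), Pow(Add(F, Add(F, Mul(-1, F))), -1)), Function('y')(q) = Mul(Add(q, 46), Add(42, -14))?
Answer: Rational(-361845, 94) ≈ -3849.4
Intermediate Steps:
Function('y')(q) = Add(1288, Mul(28, q)) (Function('y')(q) = Mul(Add(46, q), 28) = Add(1288, Mul(28, q)))
Function('j')(F) = Mul(Pow(F, -1), Add(-39, F)) (Function('j')(F) = Mul(Add(-39, F), Pow(Add(F, 0), -1)) = Mul(Add(-39, F), Pow(F, -1)) = Mul(Pow(F, -1), Add(-39, F)))
Add(Function('j')(94), Mul(-1, Add(Add(Function('y')(-48), 15962), -12056))) = Add(Mul(Pow(94, -1), Add(-39, 94)), Mul(-1, Add(Add(Add(1288, Mul(28, -48)), 15962), -12056))) = Add(Mul(Rational(1, 94), 55), Mul(-1, Add(Add(Add(1288, -1344), 15962), -12056))) = Add(Rational(55, 94), Mul(-1, Add(Add(-56, 15962), -12056))) = Add(Rational(55, 94), Mul(-1, Add(15906, -12056))) = Add(Rational(55, 94), Mul(-1, 3850)) = Add(Rational(55, 94), -3850) = Rational(-361845, 94)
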